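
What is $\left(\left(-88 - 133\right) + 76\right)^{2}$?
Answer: $21025$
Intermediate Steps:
$\left(\left(-88 - 133\right) + 76\right)^{2} = \left(-221 + 76\right)^{2} = \left(-145\right)^{2} = 21025$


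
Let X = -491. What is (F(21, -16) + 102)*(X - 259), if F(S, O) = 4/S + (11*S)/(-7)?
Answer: -363250/7 ≈ -51893.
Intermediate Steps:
F(S, O) = 4/S - 11*S/7 (F(S, O) = 4/S + (11*S)*(-⅐) = 4/S - 11*S/7)
(F(21, -16) + 102)*(X - 259) = ((4/21 - 11/7*21) + 102)*(-491 - 259) = ((4*(1/21) - 33) + 102)*(-750) = ((4/21 - 33) + 102)*(-750) = (-689/21 + 102)*(-750) = (1453/21)*(-750) = -363250/7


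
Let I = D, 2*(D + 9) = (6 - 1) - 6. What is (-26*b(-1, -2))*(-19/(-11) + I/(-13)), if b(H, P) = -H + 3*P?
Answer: 3515/11 ≈ 319.55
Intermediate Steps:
D = -19/2 (D = -9 + ((6 - 1) - 6)/2 = -9 + (5 - 6)/2 = -9 + (½)*(-1) = -9 - ½ = -19/2 ≈ -9.5000)
I = -19/2 ≈ -9.5000
(-26*b(-1, -2))*(-19/(-11) + I/(-13)) = (-26*(-1*(-1) + 3*(-2)))*(-19/(-11) - 19/2/(-13)) = (-26*(1 - 6))*(-19*(-1/11) - 19/2*(-1/13)) = (-26*(-5))*(19/11 + 19/26) = 130*(703/286) = 3515/11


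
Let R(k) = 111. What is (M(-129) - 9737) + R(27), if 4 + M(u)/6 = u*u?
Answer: 90196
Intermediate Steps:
M(u) = -24 + 6*u² (M(u) = -24 + 6*(u*u) = -24 + 6*u²)
(M(-129) - 9737) + R(27) = ((-24 + 6*(-129)²) - 9737) + 111 = ((-24 + 6*16641) - 9737) + 111 = ((-24 + 99846) - 9737) + 111 = (99822 - 9737) + 111 = 90085 + 111 = 90196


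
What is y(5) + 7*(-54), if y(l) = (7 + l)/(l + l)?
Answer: -1884/5 ≈ -376.80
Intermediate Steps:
y(l) = (7 + l)/(2*l) (y(l) = (7 + l)/((2*l)) = (7 + l)*(1/(2*l)) = (7 + l)/(2*l))
y(5) + 7*(-54) = (½)*(7 + 5)/5 + 7*(-54) = (½)*(⅕)*12 - 378 = 6/5 - 378 = -1884/5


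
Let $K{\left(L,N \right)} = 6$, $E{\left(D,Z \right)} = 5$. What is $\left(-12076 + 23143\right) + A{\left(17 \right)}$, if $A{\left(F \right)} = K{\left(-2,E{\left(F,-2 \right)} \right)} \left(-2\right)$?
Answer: $11055$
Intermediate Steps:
$A{\left(F \right)} = -12$ ($A{\left(F \right)} = 6 \left(-2\right) = -12$)
$\left(-12076 + 23143\right) + A{\left(17 \right)} = \left(-12076 + 23143\right) - 12 = 11067 - 12 = 11055$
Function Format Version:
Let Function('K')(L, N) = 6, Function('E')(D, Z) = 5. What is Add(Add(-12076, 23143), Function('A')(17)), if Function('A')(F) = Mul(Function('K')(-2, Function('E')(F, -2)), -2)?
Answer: 11055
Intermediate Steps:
Function('A')(F) = -12 (Function('A')(F) = Mul(6, -2) = -12)
Add(Add(-12076, 23143), Function('A')(17)) = Add(Add(-12076, 23143), -12) = Add(11067, -12) = 11055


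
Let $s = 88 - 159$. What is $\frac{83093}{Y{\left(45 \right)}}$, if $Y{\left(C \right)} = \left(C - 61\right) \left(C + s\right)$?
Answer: $\frac{83093}{416} \approx 199.74$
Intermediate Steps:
$s = -71$ ($s = 88 - 159 = -71$)
$Y{\left(C \right)} = \left(-71 + C\right) \left(-61 + C\right)$ ($Y{\left(C \right)} = \left(C - 61\right) \left(C - 71\right) = \left(-61 + C\right) \left(-71 + C\right) = \left(-71 + C\right) \left(-61 + C\right)$)
$\frac{83093}{Y{\left(45 \right)}} = \frac{83093}{4331 + 45^{2} - 5940} = \frac{83093}{4331 + 2025 - 5940} = \frac{83093}{416}$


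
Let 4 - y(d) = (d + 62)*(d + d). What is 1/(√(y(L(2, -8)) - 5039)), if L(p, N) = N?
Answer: -I*√4171/4171 ≈ -0.015484*I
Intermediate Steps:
y(d) = 4 - 2*d*(62 + d) (y(d) = 4 - (d + 62)*(d + d) = 4 - (62 + d)*2*d = 4 - 2*d*(62 + d))
1/(√(y(L(2, -8)) - 5039)) = 1/(√((4 - 124*(-8) - 2*(-8)²) - 5039)) = 1/(√((4 + 992 - 2*64) - 5039)) = 1/(√((4 + 992 - 128) - 5039)) = 1/(√(868 - 5039)) = 1/(√(-4171)) = 1/(I*√4171) = -I*√4171/4171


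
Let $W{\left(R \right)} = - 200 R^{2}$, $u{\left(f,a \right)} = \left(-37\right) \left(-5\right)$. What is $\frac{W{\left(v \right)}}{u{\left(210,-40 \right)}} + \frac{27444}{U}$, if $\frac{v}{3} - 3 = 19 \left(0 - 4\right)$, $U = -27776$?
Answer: $- \frac{13321901217}{256928} \approx -51851.0$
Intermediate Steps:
$u{\left(f,a \right)} = 185$
$v = -219$ ($v = 9 + 3 \cdot 19 \left(0 - 4\right) = 9 + 3 \cdot 19 \left(-4\right) = 9 + 3 \left(-76\right) = 9 - 228 = -219$)
$\frac{W{\left(v \right)}}{u{\left(210,-40 \right)}} + \frac{27444}{U} = \frac{\left(-200\right) \left(-219\right)^{2}}{185} + \frac{27444}{-27776} = \left(-200\right) 47961 \cdot \frac{1}{185} + 27444 \left(- \frac{1}{27776}\right) = \left(-9592200\right) \frac{1}{185} - \frac{6861}{6944} = - \frac{1918440}{37} - \frac{6861}{6944} = - \frac{13321901217}{256928}$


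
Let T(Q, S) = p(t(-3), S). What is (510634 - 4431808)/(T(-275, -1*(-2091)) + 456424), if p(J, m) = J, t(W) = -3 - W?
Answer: -1960587/228212 ≈ -8.5911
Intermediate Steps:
T(Q, S) = 0 (T(Q, S) = -3 - 1*(-3) = -3 + 3 = 0)
(510634 - 4431808)/(T(-275, -1*(-2091)) + 456424) = (510634 - 4431808)/(0 + 456424) = -3921174/456424 = -3921174*1/456424 = -1960587/228212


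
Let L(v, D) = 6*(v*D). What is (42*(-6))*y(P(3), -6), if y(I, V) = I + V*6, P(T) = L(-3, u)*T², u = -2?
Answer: -72576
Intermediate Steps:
L(v, D) = 6*D*v (L(v, D) = 6*(D*v) = 6*D*v)
P(T) = 36*T² (P(T) = (6*(-2)*(-3))*T² = 36*T²)
y(I, V) = I + 6*V
(42*(-6))*y(P(3), -6) = (42*(-6))*(36*3² + 6*(-6)) = -252*(36*9 - 36) = -252*(324 - 36) = -252*288 = -72576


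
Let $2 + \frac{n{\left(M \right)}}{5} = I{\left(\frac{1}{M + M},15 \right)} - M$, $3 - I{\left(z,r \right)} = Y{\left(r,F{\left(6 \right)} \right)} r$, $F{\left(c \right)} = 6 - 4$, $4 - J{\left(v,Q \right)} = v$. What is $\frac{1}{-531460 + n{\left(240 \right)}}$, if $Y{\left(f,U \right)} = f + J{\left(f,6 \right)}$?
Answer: $- \frac{1}{532955} \approx -1.8763 \cdot 10^{-6}$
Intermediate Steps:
$J{\left(v,Q \right)} = 4 - v$
$F{\left(c \right)} = 2$
$Y{\left(f,U \right)} = 4$ ($Y{\left(f,U \right)} = f - \left(-4 + f\right) = 4$)
$I{\left(z,r \right)} = 3 - 4 r$
$n{\left(M \right)} = -295 - 5 M$ ($n{\left(M \right)} = -10 + 5 \left(\left(3 - 60\right) - M\right) = -10 + 5 \left(-57 - M\right) = -10 - \left(285 + 5 M\right) = -295 - 5 M$)
$\frac{1}{-531460 + n{\left(240 \right)}} = \frac{1}{-531460 - 1495} = \frac{1}{-532955} = - \frac{1}{532955}$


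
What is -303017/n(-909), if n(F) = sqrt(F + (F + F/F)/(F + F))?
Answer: 909051*I*sqrt(83408527)/825827 ≈ 10053.0*I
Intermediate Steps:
n(F) = sqrt(F + (1 + F)/(2*F)) (n(F) = sqrt(F + (F + 1)/((2*F))) = sqrt(F + (1 + F)*(1/(2*F))) = sqrt(F + (1 + F)/(2*F)))
-303017/n(-909) = -303017*2/sqrt(2 + 2/(-909) + 4*(-909)) = -303017*2/sqrt(2 + 2*(-1/909) - 3636) = -303017*2/sqrt(2 - 2/909 - 3636) = -303017*(-3*I*sqrt(83408527)/825827) = -(-909051)*I*sqrt(83408527)/825827 = 909051*I*sqrt(83408527)/825827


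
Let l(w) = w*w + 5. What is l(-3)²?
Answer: 196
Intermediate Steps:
l(w) = 5 + w² (l(w) = w² + 5 = 5 + w²)
l(-3)² = (5 + (-3)²)² = (5 + 9)² = 14² = 196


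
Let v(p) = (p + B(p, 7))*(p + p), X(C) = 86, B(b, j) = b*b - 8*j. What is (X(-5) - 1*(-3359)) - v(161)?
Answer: -8376927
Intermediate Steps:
B(b, j) = b**2 - 8*j
v(p) = 2*p*(-56 + p + p**2) (v(p) = (p + (p**2 - 8*7))*(p + p) = (p + (p**2 - 56))*(2*p) = (p + (-56 + p**2))*(2*p) = (-56 + p + p**2)*(2*p) = 2*p*(-56 + p + p**2))
(X(-5) - 1*(-3359)) - v(161) = (86 - 1*(-3359)) - 2*161*(-56 + 161 + 161**2) = (86 + 3359) - 2*161*(-56 + 161 + 25921) = 3445 - 2*161*26026 = 3445 - 1*8380372 = 3445 - 8380372 = -8376927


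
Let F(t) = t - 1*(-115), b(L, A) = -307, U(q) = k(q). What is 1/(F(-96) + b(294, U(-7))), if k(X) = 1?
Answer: -1/288 ≈ -0.0034722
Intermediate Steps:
U(q) = 1
F(t) = 115 + t (F(t) = t + 115 = 115 + t)
1/(F(-96) + b(294, U(-7))) = 1/((115 - 96) - 307) = 1/(19 - 307) = 1/(-288) = -1/288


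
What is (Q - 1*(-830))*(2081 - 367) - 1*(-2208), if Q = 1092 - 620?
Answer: 2233836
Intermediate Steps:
Q = 472
(Q - 1*(-830))*(2081 - 367) - 1*(-2208) = (472 - 1*(-830))*(2081 - 367) - 1*(-2208) = (472 + 830)*1714 + 2208 = 1302*1714 + 2208 = 2231628 + 2208 = 2233836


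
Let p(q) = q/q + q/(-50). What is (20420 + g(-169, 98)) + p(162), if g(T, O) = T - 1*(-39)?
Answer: 507194/25 ≈ 20288.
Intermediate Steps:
g(T, O) = 39 + T (g(T, O) = T + 39 = 39 + T)
p(q) = 1 - q/50 (p(q) = 1 + q*(-1/50) = 1 - q/50)
(20420 + g(-169, 98)) + p(162) = (20420 + (39 - 169)) + (1 - 1/50*162) = (20420 - 130) + (1 - 81/25) = 20290 - 56/25 = 507194/25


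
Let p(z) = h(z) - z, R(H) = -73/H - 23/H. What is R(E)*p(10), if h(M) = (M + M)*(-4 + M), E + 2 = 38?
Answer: -880/3 ≈ -293.33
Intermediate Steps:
E = 36 (E = -2 + 38 = 36)
h(M) = 2*M*(-4 + M) (h(M) = (2*M)*(-4 + M) = 2*M*(-4 + M))
R(H) = -96/H
p(z) = -z + 2*z*(-4 + z) (p(z) = 2*z*(-4 + z) - z = -z + 2*z*(-4 + z))
R(E)*p(10) = (-96/36)*(10*(-9 + 2*10)) = (-96*1/36)*(10*(-9 + 20)) = -80*11/3 = -8/3*110 = -880/3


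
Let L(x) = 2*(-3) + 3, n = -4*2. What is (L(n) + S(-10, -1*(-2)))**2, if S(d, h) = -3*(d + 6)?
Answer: 81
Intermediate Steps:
S(d, h) = -18 - 3*d (S(d, h) = -3*(6 + d) = -18 - 3*d)
n = -8
L(x) = -3 (L(x) = -6 + 3 = -3)
(L(n) + S(-10, -1*(-2)))**2 = (-3 + (-18 - 3*(-10)))**2 = (-3 + (-18 + 30))**2 = (-3 + 12)**2 = 9**2 = 81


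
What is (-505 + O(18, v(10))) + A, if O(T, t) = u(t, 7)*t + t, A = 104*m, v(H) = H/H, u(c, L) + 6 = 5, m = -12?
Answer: -1753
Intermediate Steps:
u(c, L) = -1 (u(c, L) = -6 + 5 = -1)
v(H) = 1
A = -1248 (A = 104*(-12) = -1248)
O(T, t) = 0 (O(T, t) = -t + t = 0)
(-505 + O(18, v(10))) + A = (-505 + 0) - 1248 = -505 - 1248 = -1753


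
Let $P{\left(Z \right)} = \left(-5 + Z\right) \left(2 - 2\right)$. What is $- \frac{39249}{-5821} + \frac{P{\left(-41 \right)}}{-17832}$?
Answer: $\frac{39249}{5821} \approx 6.7427$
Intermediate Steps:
$P{\left(Z \right)} = 0$ ($P{\left(Z \right)} = \left(-5 + Z\right) \left(2 - 2\right) = \left(-5 + Z\right) 0 = 0$)
$- \frac{39249}{-5821} + \frac{P{\left(-41 \right)}}{-17832} = - \frac{39249}{-5821} + \frac{0}{-17832} = \left(-39249\right) \left(- \frac{1}{5821}\right) + 0 \left(- \frac{1}{17832}\right) = \frac{39249}{5821} + 0 = \frac{39249}{5821}$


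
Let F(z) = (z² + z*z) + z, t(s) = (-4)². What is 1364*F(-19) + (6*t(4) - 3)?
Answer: 958985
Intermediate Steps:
t(s) = 16
F(z) = z + 2*z² (F(z) = (z² + z²) + z = 2*z² + z = z + 2*z²)
1364*F(-19) + (6*t(4) - 3) = 1364*(-19*(1 + 2*(-19))) + (6*16 - 3) = 1364*(-19*(1 - 38)) + (96 - 3) = 1364*(-19*(-37)) + 93 = 1364*703 + 93 = 958892 + 93 = 958985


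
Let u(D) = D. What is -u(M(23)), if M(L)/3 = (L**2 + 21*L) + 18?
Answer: -3090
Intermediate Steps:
M(L) = 54 + 3*L**2 + 63*L (M(L) = 3*((L**2 + 21*L) + 18) = 3*(18 + L**2 + 21*L) = 54 + 3*L**2 + 63*L)
-u(M(23)) = -(54 + 3*23**2 + 63*23) = -(54 + 3*529 + 1449) = -(54 + 1587 + 1449) = -1*3090 = -3090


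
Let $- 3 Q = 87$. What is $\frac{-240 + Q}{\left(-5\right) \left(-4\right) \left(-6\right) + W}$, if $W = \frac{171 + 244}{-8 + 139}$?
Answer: $\frac{35239}{15305} \approx 2.3024$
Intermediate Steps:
$Q = -29$ ($Q = \left(- \frac{1}{3}\right) 87 = -29$)
$W = \frac{415}{131} \approx 3.1679$
$\frac{-240 + Q}{\left(-5\right) \left(-4\right) \left(-6\right) + W} = \frac{-240 - 29}{\left(-5\right) \left(-4\right) \left(-6\right) + \frac{415}{131}} = - \frac{269}{20 \left(-6\right) + \frac{415}{131}} = - \frac{269}{-120 + \frac{415}{131}} = - \frac{269}{- \frac{15305}{131}} = \left(-269\right) \left(- \frac{131}{15305}\right) = \frac{35239}{15305}$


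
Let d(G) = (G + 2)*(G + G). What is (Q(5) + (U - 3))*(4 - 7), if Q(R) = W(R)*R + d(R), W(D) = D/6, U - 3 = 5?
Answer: -475/2 ≈ -237.50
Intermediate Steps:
U = 8 (U = 3 + 5 = 8)
W(D) = D/6 (W(D) = D*(⅙) = D/6)
d(G) = 2*G*(2 + G) (d(G) = (2 + G)*(2*G) = 2*G*(2 + G))
Q(R) = R²/6 + 2*R*(2 + R) (Q(R) = (R/6)*R + 2*R*(2 + R) = R²/6 + 2*R*(2 + R))
(Q(5) + (U - 3))*(4 - 7) = ((⅙)*5*(24 + 13*5) + (8 - 3))*(4 - 7) = ((⅙)*5*(24 + 65) + 5)*(-3) = ((⅙)*5*89 + 5)*(-3) = (445/6 + 5)*(-3) = (475/6)*(-3) = -475/2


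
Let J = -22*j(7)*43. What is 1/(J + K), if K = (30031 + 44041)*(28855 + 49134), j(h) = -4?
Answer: 1/5776804992 ≈ 1.7311e-10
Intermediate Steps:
J = 3784 (J = -22*(-4)*43 = 88*43 = 3784)
K = 5776801208 (K = 74072*77989 = 5776801208)
1/(J + K) = 1/(3784 + 5776801208) = 1/5776804992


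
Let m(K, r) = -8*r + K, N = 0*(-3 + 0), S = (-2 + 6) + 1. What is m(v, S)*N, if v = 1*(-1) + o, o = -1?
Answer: 0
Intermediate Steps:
S = 5 (S = 4 + 1 = 5)
v = -2 (v = 1*(-1) - 1 = -1 - 1 = -2)
N = 0 (N = 0*(-3) = 0)
m(K, r) = K - 8*r
m(v, S)*N = (-2 - 8*5)*0 = (-2 - 40)*0 = -42*0 = 0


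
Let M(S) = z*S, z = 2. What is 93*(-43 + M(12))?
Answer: -1767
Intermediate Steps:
M(S) = 2*S
93*(-43 + M(12)) = 93*(-43 + 2*12) = 93*(-43 + 24) = 93*(-19) = -1767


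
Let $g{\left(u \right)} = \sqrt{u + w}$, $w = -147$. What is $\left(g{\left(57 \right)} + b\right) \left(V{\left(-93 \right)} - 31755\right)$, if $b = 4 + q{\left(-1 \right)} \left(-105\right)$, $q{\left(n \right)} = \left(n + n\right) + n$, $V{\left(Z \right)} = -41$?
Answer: $-10142924 - 95388 i \sqrt{10} \approx -1.0143 \cdot 10^{7} - 3.0164 \cdot 10^{5} i$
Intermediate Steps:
$q{\left(n \right)} = 3 n$ ($q{\left(n \right)} = 2 n + n = 3 n$)
$g{\left(u \right)} = \sqrt{-147 + u}$ ($g{\left(u \right)} = \sqrt{u - 147} = \sqrt{-147 + u}$)
$b = 319$ ($b = 4 + 3 \left(-1\right) \left(-105\right) = 4 - -315 = 4 + 315 = 319$)
$\left(g{\left(57 \right)} + b\right) \left(V{\left(-93 \right)} - 31755\right) = \left(\sqrt{-147 + 57} + 319\right) \left(-41 - 31755\right) = \left(\sqrt{-90} + 319\right) \left(-31796\right) = \left(3 i \sqrt{10} + 319\right) \left(-31796\right) = \left(319 + 3 i \sqrt{10}\right) \left(-31796\right) = -10142924 - 95388 i \sqrt{10}$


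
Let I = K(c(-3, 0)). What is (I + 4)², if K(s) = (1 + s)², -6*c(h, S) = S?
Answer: 25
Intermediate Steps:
c(h, S) = -S/6
I = 1 (I = (1 - ⅙*0)² = (1 + 0)² = 1² = 1)
(I + 4)² = (1 + 4)² = 5² = 25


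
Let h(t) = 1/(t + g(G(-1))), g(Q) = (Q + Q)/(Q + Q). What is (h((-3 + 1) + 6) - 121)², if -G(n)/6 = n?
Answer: 364816/25 ≈ 14593.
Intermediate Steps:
G(n) = -6*n
g(Q) = 1 (g(Q) = (2*Q)/((2*Q)) = (2*Q)*(1/(2*Q)) = 1)
h(t) = 1/(1 + t) (h(t) = 1/(t + 1) = 1/(1 + t))
(h((-3 + 1) + 6) - 121)² = (1/(1 + ((-3 + 1) + 6)) - 121)² = (1/(1 + (-2 + 6)) - 121)² = (1/(1 + 4) - 121)² = (1/5 - 121)² = (⅕ - 121)² = (-604/5)² = 364816/25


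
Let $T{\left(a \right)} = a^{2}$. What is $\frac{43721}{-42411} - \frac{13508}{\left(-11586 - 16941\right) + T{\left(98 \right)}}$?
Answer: $- \frac{254444695}{802543353} \approx -0.31705$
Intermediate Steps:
$\frac{43721}{-42411} - \frac{13508}{\left(-11586 - 16941\right) + T{\left(98 \right)}} = \frac{43721}{-42411} - \frac{13508}{\left(-11586 - 16941\right) + 98^{2}} = 43721 \left(- \frac{1}{42411}\right) - \frac{13508}{-28527 + 9604} = - \frac{43721}{42411} - \frac{13508}{-18923} = - \frac{43721}{42411} - - \frac{13508}{18923} = - \frac{43721}{42411} + \frac{13508}{18923} = - \frac{254444695}{802543353}$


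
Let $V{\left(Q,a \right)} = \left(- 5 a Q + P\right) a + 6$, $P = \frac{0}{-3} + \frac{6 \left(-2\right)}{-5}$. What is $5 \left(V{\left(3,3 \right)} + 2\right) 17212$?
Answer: $-10309988$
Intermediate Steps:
$P = \frac{12}{5}$ ($P = 0 \left(- \frac{1}{3}\right) - - \frac{12}{5} = 0 + \frac{12}{5} = \frac{12}{5} \approx 2.4$)
$V{\left(Q,a \right)} = 6 + a \left(\frac{12}{5} - 5 Q a\right)$ ($V{\left(Q,a \right)} = \left(- 5 a Q + \frac{12}{5}\right) a + 6 = \left(- 5 Q a + \frac{12}{5}\right) a + 6 = \left(\frac{12}{5} - 5 Q a\right) a + 6 = a \left(\frac{12}{5} - 5 Q a\right) + 6 = 6 + a \left(\frac{12}{5} - 5 Q a\right)$)
$5 \left(V{\left(3,3 \right)} + 2\right) 17212 = 5 \left(\left(6 + \frac{12}{5} \cdot 3 - 15 \cdot 3^{2}\right) + 2\right) 17212 = 5 \left(\left(6 + \frac{36}{5} - 15 \cdot 9\right) + 2\right) 17212 = 5 \left(\left(6 + \frac{36}{5} - 135\right) + 2\right) 17212 = 5 \left(- \frac{609}{5} + 2\right) 17212 = 5 \left(- \frac{599}{5}\right) 17212 = \left(-599\right) 17212 = -10309988$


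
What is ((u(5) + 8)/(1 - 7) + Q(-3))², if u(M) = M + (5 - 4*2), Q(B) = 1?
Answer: 4/9 ≈ 0.44444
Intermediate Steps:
u(M) = -3 + M (u(M) = M + (5 - 8) = M - 3 = -3 + M)
((u(5) + 8)/(1 - 7) + Q(-3))² = (((-3 + 5) + 8)/(1 - 7) + 1)² = ((2 + 8)/(-6) + 1)² = (10*(-⅙) + 1)² = (-5/3 + 1)² = (-⅔)² = 4/9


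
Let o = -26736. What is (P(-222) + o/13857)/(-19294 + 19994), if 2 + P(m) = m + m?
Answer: -1034493/1616650 ≈ -0.63990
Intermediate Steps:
P(m) = -2 + 2*m (P(m) = -2 + (m + m) = -2 + 2*m)
(P(-222) + o/13857)/(-19294 + 19994) = ((-2 + 2*(-222)) - 26736/13857)/(-19294 + 19994) = ((-2 - 444) - 26736*1/13857)/700 = (-446 - 8912/4619)*(1/700) = -2068986/4619*1/700 = -1034493/1616650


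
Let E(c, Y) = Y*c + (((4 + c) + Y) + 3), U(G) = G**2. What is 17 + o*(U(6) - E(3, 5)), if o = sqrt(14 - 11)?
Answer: 17 + 6*sqrt(3) ≈ 27.392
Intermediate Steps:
E(c, Y) = 7 + Y + c + Y*c (E(c, Y) = Y*c + ((4 + Y + c) + 3) = Y*c + (7 + Y + c) = 7 + Y + c + Y*c)
o = sqrt(3) ≈ 1.7320
17 + o*(U(6) - E(3, 5)) = 17 + sqrt(3)*(6**2 - (7 + 5 + 3 + 5*3)) = 17 + sqrt(3)*(36 - (7 + 5 + 3 + 15)) = 17 + sqrt(3)*(36 - 1*30) = 17 + sqrt(3)*(36 - 30) = 17 + sqrt(3)*6 = 17 + 6*sqrt(3)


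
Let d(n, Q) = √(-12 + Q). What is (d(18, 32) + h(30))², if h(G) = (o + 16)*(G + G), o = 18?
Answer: 4161620 + 8160*√5 ≈ 4.1799e+6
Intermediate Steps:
h(G) = 68*G (h(G) = (18 + 16)*(G + G) = 34*(2*G) = 68*G)
(d(18, 32) + h(30))² = (√(-12 + 32) + 68*30)² = (√20 + 2040)² = (2*√5 + 2040)² = (2040 + 2*√5)²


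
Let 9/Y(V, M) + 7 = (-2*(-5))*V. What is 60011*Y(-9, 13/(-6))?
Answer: -540099/97 ≈ -5568.0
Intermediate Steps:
Y(V, M) = 9/(-7 + 10*V) (Y(V, M) = 9/(-7 + (-2*(-5))*V) = 9/(-7 + 10*V))
60011*Y(-9, 13/(-6)) = 60011*(9/(-7 + 10*(-9))) = 60011*(9/(-7 - 90)) = 60011*(9/(-97)) = 60011*(9*(-1/97)) = 60011*(-9/97) = -540099/97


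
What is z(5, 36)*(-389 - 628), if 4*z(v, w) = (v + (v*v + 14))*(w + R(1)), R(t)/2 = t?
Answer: -425106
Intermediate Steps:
R(t) = 2*t
z(v, w) = (2 + w)*(14 + v + v²)/4 (z(v, w) = ((v + (v*v + 14))*(w + 2*1))/4 = ((v + (v² + 14))*(w + 2))/4 = ((v + (14 + v²))*(2 + w))/4 = ((14 + v + v²)*(2 + w))/4 = ((2 + w)*(14 + v + v²))/4 = (2 + w)*(14 + v + v²)/4)
z(5, 36)*(-389 - 628) = (7 + (½)*5 + (½)*5² + (7/2)*36 + (¼)*5*36 + (¼)*36*5²)*(-389 - 628) = (7 + 5/2 + (½)*25 + 126 + 45 + (¼)*36*25)*(-1017) = (7 + 5/2 + 25/2 + 126 + 45 + 225)*(-1017) = 418*(-1017) = -425106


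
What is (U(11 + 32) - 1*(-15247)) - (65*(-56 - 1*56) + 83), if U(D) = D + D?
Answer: 22530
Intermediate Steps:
U(D) = 2*D
(U(11 + 32) - 1*(-15247)) - (65*(-56 - 1*56) + 83) = (2*(11 + 32) - 1*(-15247)) - (65*(-56 - 1*56) + 83) = (2*43 + 15247) - (65*(-56 - 56) + 83) = (86 + 15247) - (65*(-112) + 83) = 15333 - (-7280 + 83) = 15333 - 1*(-7197) = 15333 + 7197 = 22530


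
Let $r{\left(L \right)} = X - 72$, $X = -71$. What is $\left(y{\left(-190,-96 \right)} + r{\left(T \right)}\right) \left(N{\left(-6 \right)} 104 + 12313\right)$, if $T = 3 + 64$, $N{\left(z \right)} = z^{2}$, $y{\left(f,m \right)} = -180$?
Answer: $-5186411$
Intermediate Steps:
$T = 67$
$r{\left(L \right)} = -143$ ($r{\left(L \right)} = -71 - 72 = -143$)
$\left(y{\left(-190,-96 \right)} + r{\left(T \right)}\right) \left(N{\left(-6 \right)} 104 + 12313\right) = \left(-180 - 143\right) \left(\left(-6\right)^{2} \cdot 104 + 12313\right) = - 323 \left(36 \cdot 104 + 12313\right) = - 323 \left(3744 + 12313\right) = \left(-323\right) 16057 = -5186411$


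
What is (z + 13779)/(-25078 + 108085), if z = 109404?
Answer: 13687/9223 ≈ 1.4840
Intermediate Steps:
(z + 13779)/(-25078 + 108085) = (109404 + 13779)/(-25078 + 108085) = 123183/83007 = 123183*(1/83007) = 13687/9223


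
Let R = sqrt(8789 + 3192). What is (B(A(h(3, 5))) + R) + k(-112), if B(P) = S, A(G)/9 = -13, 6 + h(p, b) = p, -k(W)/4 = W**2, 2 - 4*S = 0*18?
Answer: -100351/2 + sqrt(11981) ≈ -50066.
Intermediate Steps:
S = 1/2 (S = 1/2 - 0*18 = 1/2 - 1/4*0 = 1/2 + 0 = 1/2 ≈ 0.50000)
k(W) = -4*W**2
h(p, b) = -6 + p
A(G) = -117 (A(G) = 9*(-13) = -117)
B(P) = 1/2
R = sqrt(11981) ≈ 109.46
(B(A(h(3, 5))) + R) + k(-112) = (1/2 + sqrt(11981)) - 4*(-112)**2 = (1/2 + sqrt(11981)) - 4*12544 = (1/2 + sqrt(11981)) - 50176 = -100351/2 + sqrt(11981)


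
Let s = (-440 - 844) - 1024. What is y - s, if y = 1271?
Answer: 3579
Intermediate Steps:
s = -2308 (s = -1284 - 1024 = -2308)
y - s = 1271 - 1*(-2308) = 1271 + 2308 = 3579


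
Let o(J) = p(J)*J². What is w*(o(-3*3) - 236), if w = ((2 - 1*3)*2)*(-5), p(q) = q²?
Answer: 63250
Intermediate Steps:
o(J) = J⁴ (o(J) = J²*J² = J⁴)
w = 10 (w = ((2 - 3)*2)*(-5) = -1*2*(-5) = -2*(-5) = 10)
w*(o(-3*3) - 236) = 10*((-3*3)⁴ - 236) = 10*((-9)⁴ - 236) = 10*(6561 - 236) = 10*6325 = 63250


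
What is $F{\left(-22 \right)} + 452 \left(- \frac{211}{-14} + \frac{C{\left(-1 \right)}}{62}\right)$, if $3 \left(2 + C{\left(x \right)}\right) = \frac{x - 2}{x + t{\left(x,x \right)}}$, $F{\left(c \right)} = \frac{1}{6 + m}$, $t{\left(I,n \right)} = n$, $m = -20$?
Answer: $\frac{2951755}{434} \approx 6801.3$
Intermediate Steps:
$F{\left(c \right)} = - \frac{1}{14}$ ($F{\left(c \right)} = \frac{1}{6 - 20} = \frac{1}{-14} = - \frac{1}{14}$)
$C{\left(x \right)} = -2 + \frac{-2 + x}{6 x}$ ($C{\left(x \right)} = -2 + \frac{\left(x - 2\right) \frac{1}{x + x}}{3} = -2 + \frac{\left(-2 + x\right) \frac{1}{2 x}}{3} = -2 + \frac{\frac{1}{2} \frac{1}{x} \left(-2 + x\right)}{3} = -2 + \frac{-2 + x}{6 x}$)
$F{\left(-22 \right)} + 452 \left(- \frac{211}{-14} + \frac{C{\left(-1 \right)}}{62}\right) = - \frac{1}{14} + 452 \left(- \frac{211}{-14} + \frac{\frac{1}{6} \frac{1}{-1} \left(-2 - -11\right)}{62}\right) = - \frac{1}{14} + 452 \left(\left(-211\right) \left(- \frac{1}{14}\right) + \frac{1}{6} \left(-1\right) \left(-2 + 11\right) \frac{1}{62}\right) = - \frac{1}{14} + 452 \left(\frac{211}{14} + \frac{1}{6} \left(-1\right) 9 \cdot \frac{1}{62}\right) = - \frac{1}{14} + 452 \left(\frac{211}{14} - \frac{3}{124}\right) = - \frac{1}{14} + 452 \cdot \frac{13061}{868} = - \frac{1}{14} + \frac{1475893}{217} = \frac{2951755}{434}$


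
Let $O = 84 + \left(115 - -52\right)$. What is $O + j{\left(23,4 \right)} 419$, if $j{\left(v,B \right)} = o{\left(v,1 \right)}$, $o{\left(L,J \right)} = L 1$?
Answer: $9888$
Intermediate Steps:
$o{\left(L,J \right)} = L$
$j{\left(v,B \right)} = v$
$O = 251$ ($O = 84 + \left(115 + 52\right) = 84 + 167 = 251$)
$O + j{\left(23,4 \right)} 419 = 251 + 23 \cdot 419 = 251 + 9637 = 9888$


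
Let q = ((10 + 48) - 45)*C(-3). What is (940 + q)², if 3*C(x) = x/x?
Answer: 8025889/9 ≈ 8.9177e+5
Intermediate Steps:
C(x) = ⅓ (C(x) = (x/x)/3 = (⅓)*1 = ⅓)
q = 13/3 (q = ((10 + 48) - 45)*(⅓) = (58 - 45)*(⅓) = 13*(⅓) = 13/3 ≈ 4.3333)
(940 + q)² = (940 + 13/3)² = (2833/3)² = 8025889/9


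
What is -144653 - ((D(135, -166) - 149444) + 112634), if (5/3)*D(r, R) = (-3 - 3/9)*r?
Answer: -107573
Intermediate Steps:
D(r, R) = -2*r (D(r, R) = 3*((-3 - 3/9)*r)/5 = 3*((-3 - 3*1/9)*r)/5 = 3*((-3 - 1/3)*r)/5 = 3*(-10*r/3)/5 = -2*r)
-144653 - ((D(135, -166) - 149444) + 112634) = -144653 - ((-2*135 - 149444) + 112634) = -144653 - ((-270 - 149444) + 112634) = -144653 - (-149714 + 112634) = -144653 - 1*(-37080) = -144653 + 37080 = -107573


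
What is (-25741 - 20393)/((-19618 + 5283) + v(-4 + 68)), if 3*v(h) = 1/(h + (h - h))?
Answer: 8857728/2752319 ≈ 3.2183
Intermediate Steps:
v(h) = 1/(3*h) (v(h) = 1/(3*(h + (h - h))) = 1/(3*(h + 0)) = 1/(3*h))
(-25741 - 20393)/((-19618 + 5283) + v(-4 + 68)) = (-25741 - 20393)/((-19618 + 5283) + 1/(3*(-4 + 68))) = -46134/(-14335 + (⅓)/64) = -46134/(-14335 + (⅓)*(1/64)) = -46134/(-14335 + 1/192) = -46134/(-2752319/192) = -46134*(-192/2752319) = 8857728/2752319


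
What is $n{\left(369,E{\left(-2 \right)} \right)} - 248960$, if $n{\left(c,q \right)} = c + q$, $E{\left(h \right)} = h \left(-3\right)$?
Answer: $-248585$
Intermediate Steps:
$E{\left(h \right)} = - 3 h$
$n{\left(369,E{\left(-2 \right)} \right)} - 248960 = \left(369 - -6\right) - 248960 = \left(369 + 6\right) - 248960 = 375 - 248960 = -248585$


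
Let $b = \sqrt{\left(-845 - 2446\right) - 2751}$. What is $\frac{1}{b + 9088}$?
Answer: $\frac{4544}{41298893} - \frac{i \sqrt{6042}}{82597786} \approx 0.00011003 - 9.4107 \cdot 10^{-7} i$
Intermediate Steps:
$b = i \sqrt{6042}$ ($b = \sqrt{\left(-845 - 2446\right) - 2751} = \sqrt{-3291 - 2751} = \sqrt{-6042} = i \sqrt{6042} \approx 77.73 i$)
$\frac{1}{b + 9088} = \frac{1}{i \sqrt{6042} + 9088} = \frac{1}{9088 + i \sqrt{6042}}$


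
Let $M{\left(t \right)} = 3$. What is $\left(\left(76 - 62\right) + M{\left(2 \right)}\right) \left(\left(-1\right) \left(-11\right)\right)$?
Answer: $187$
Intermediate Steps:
$\left(\left(76 - 62\right) + M{\left(2 \right)}\right) \left(\left(-1\right) \left(-11\right)\right) = \left(\left(76 - 62\right) + 3\right) \left(\left(-1\right) \left(-11\right)\right) = \left(\left(76 - 62\right) + 3\right) 11 = \left(14 + 3\right) 11 = 17 \cdot 11 = 187$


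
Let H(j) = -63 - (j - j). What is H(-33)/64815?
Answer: -21/21605 ≈ -0.00097200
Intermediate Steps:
H(j) = -63 (H(j) = -63 - 1*0 = -63 + 0 = -63)
H(-33)/64815 = -63/64815 = -63*1/64815 = -21/21605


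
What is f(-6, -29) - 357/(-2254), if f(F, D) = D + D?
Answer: -18625/322 ≈ -57.842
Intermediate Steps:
f(F, D) = 2*D
f(-6, -29) - 357/(-2254) = 2*(-29) - 357/(-2254) = -58 - 357*(-1)/2254 = -58 - 1*(-51/322) = -58 + 51/322 = -18625/322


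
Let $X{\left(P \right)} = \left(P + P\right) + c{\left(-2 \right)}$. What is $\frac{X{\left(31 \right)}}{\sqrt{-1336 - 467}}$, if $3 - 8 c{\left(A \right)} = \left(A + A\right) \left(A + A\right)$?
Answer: $- \frac{161 i \sqrt{1803}}{4808} \approx - 1.4219 i$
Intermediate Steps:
$c{\left(A \right)} = \frac{3}{8} - \frac{A^{2}}{2}$ ($c{\left(A \right)} = \frac{3}{8} - \frac{\left(A + A\right) \left(A + A\right)}{8} = \frac{3}{8} - \frac{2 A 2 A}{8} = \frac{3}{8} - \frac{4 A^{2}}{8} = \frac{3}{8} - \frac{A^{2}}{2}$)
$X{\left(P \right)} = - \frac{13}{8} + 2 P$ ($X{\left(P \right)} = \left(P + P\right) + \left(\frac{3}{8} - \frac{\left(-2\right)^{2}}{2}\right) = 2 P + \left(\frac{3}{8} - 2\right) = 2 P - \frac{13}{8} = - \frac{13}{8} + 2 P$)
$\frac{X{\left(31 \right)}}{\sqrt{-1336 - 467}} = \frac{- \frac{13}{8} + 2 \cdot 31}{\sqrt{-1336 - 467}} = \frac{- \frac{13}{8} + 62}{\sqrt{-1803}} = \frac{483}{8 i \sqrt{1803}} = \frac{483 \left(- \frac{i \sqrt{1803}}{1803}\right)}{8} = - \frac{161 i \sqrt{1803}}{4808}$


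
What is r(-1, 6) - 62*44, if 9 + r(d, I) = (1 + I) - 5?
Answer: -2735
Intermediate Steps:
r(d, I) = -13 + I (r(d, I) = -9 + ((1 + I) - 5) = -9 + (-4 + I) = -13 + I)
r(-1, 6) - 62*44 = (-13 + 6) - 62*44 = -7 - 2728 = -2735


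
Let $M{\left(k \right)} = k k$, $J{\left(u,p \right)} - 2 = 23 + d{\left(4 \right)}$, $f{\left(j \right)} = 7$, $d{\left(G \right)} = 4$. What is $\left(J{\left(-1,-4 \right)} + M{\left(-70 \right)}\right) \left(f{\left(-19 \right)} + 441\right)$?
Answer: $2208192$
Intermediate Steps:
$J{\left(u,p \right)} = 29$ ($J{\left(u,p \right)} = 2 + \left(23 + 4\right) = 2 + 27 = 29$)
$M{\left(k \right)} = k^{2}$
$\left(J{\left(-1,-4 \right)} + M{\left(-70 \right)}\right) \left(f{\left(-19 \right)} + 441\right) = \left(29 + \left(-70\right)^{2}\right) \left(7 + 441\right) = \left(29 + 4900\right) 448 = 4929 \cdot 448 = 2208192$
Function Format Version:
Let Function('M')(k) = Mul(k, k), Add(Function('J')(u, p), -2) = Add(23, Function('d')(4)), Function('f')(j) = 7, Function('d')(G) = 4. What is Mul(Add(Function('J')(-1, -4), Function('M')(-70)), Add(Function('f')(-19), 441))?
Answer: 2208192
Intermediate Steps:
Function('J')(u, p) = 29 (Function('J')(u, p) = Add(2, Add(23, 4)) = Add(2, 27) = 29)
Function('M')(k) = Pow(k, 2)
Mul(Add(Function('J')(-1, -4), Function('M')(-70)), Add(Function('f')(-19), 441)) = Mul(Add(29, Pow(-70, 2)), Add(7, 441)) = Mul(Add(29, 4900), 448) = Mul(4929, 448) = 2208192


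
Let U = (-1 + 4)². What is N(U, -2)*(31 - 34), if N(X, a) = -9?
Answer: 27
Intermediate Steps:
U = 9 (U = 3² = 9)
N(U, -2)*(31 - 34) = -9*(31 - 34) = -9*(-3) = 27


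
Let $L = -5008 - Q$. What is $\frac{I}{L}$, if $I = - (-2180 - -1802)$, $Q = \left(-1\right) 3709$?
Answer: $- \frac{126}{433} \approx -0.29099$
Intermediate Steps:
$Q = -3709$
$L = -1299$ ($L = -5008 - -3709 = -5008 + 3709 = -1299$)
$I = 378$ ($I = - (-2180 + 1802) = \left(-1\right) \left(-378\right) = 378$)
$\frac{I}{L} = \frac{378}{-1299} = 378 \left(- \frac{1}{1299}\right) = - \frac{126}{433}$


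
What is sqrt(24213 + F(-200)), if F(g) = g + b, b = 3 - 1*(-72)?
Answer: 2*sqrt(6022) ≈ 155.20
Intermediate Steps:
b = 75 (b = 3 + 72 = 75)
F(g) = 75 + g (F(g) = g + 75 = 75 + g)
sqrt(24213 + F(-200)) = sqrt(24213 + (75 - 200)) = sqrt(24213 - 125) = sqrt(24088) = 2*sqrt(6022)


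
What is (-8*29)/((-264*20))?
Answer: 29/660 ≈ 0.043939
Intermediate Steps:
(-8*29)/((-264*20)) = -232/(-5280) = -232*(-1/5280) = 29/660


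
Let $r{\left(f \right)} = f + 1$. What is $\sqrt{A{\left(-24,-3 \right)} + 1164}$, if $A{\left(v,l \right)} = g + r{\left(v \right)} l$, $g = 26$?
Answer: $\sqrt{1259} \approx 35.482$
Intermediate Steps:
$r{\left(f \right)} = 1 + f$
$A{\left(v,l \right)} = 26 + l \left(1 + v\right)$ ($A{\left(v,l \right)} = 26 + \left(1 + v\right) l = 26 + l \left(1 + v\right)$)
$\sqrt{A{\left(-24,-3 \right)} + 1164} = \sqrt{\left(26 - 3 \left(1 - 24\right)\right) + 1164} = \sqrt{\left(26 - -69\right) + 1164} = \sqrt{\left(26 + 69\right) + 1164} = \sqrt{95 + 1164} = \sqrt{1259}$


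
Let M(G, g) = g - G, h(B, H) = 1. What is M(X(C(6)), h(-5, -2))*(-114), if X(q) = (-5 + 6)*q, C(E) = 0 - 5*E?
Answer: -3534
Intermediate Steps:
C(E) = -5*E
X(q) = q (X(q) = 1*q = q)
M(X(C(6)), h(-5, -2))*(-114) = (1 - (-5)*6)*(-114) = (1 - 1*(-30))*(-114) = (1 + 30)*(-114) = 31*(-114) = -3534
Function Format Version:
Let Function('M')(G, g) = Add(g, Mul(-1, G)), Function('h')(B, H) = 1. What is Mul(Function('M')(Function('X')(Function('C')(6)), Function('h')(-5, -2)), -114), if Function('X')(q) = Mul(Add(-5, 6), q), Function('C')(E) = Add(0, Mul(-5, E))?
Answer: -3534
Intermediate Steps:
Function('C')(E) = Mul(-5, E)
Function('X')(q) = q (Function('X')(q) = Mul(1, q) = q)
Mul(Function('M')(Function('X')(Function('C')(6)), Function('h')(-5, -2)), -114) = Mul(Add(1, Mul(-1, Mul(-5, 6))), -114) = Mul(Add(1, Mul(-1, -30)), -114) = Mul(Add(1, 30), -114) = Mul(31, -114) = -3534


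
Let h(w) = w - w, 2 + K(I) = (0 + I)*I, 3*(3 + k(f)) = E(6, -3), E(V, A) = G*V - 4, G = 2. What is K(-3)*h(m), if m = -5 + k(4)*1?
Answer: 0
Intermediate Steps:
E(V, A) = -4 + 2*V (E(V, A) = 2*V - 4 = -4 + 2*V)
k(f) = -⅓ (k(f) = -3 + (-4 + 2*6)/3 = -3 + (-4 + 12)/3 = -3 + (⅓)*8 = -3 + 8/3 = -⅓)
K(I) = -2 + I² (K(I) = -2 + (0 + I)*I = -2 + I*I = -2 + I²)
m = -16/3 (m = -5 - ⅓*1 = -5 - ⅓ = -16/3 ≈ -5.3333)
h(w) = 0
K(-3)*h(m) = (-2 + (-3)²)*0 = (-2 + 9)*0 = 7*0 = 0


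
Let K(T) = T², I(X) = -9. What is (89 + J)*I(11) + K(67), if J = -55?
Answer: 4183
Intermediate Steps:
(89 + J)*I(11) + K(67) = (89 - 55)*(-9) + 67² = 34*(-9) + 4489 = -306 + 4489 = 4183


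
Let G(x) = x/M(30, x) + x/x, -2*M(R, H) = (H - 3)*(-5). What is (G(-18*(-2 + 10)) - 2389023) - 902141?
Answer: -806334839/245 ≈ -3.2912e+6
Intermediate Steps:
M(R, H) = -15/2 + 5*H/2 (M(R, H) = -(H - 3)*(-5)/2 = -(-3 + H)*(-5)/2 = -(15 - 5*H)/2 = -15/2 + 5*H/2)
G(x) = 1 + x/(-15/2 + 5*x/2) (G(x) = x/(-15/2 + 5*x/2) + x/x = x/(-15/2 + 5*x/2) + 1 = 1 + x/(-15/2 + 5*x/2))
(G(-18*(-2 + 10)) - 2389023) - 902141 = ((-15 + 7*(-18*(-2 + 10)))/(5*(-3 - 18*(-2 + 10))) - 2389023) - 902141 = ((-15 + 7*(-18*8))/(5*(-3 - 18*8)) - 2389023) - 902141 = ((-15 + 7*(-144))/(5*(-3 - 144)) - 2389023) - 902141 = ((1/5)*(-15 - 1008)/(-147) - 2389023) - 902141 = ((1/5)*(-1/147)*(-1023) - 2389023) - 902141 = (341/245 - 2389023) - 902141 = -585310294/245 - 902141 = -806334839/245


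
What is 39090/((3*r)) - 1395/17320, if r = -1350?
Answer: -4551257/467640 ≈ -9.7324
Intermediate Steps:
39090/((3*r)) - 1395/17320 = 39090/((3*(-1350))) - 1395/17320 = 39090/(-4050) - 1395*1/17320 = 39090*(-1/4050) - 279/3464 = -1303/135 - 279/3464 = -4551257/467640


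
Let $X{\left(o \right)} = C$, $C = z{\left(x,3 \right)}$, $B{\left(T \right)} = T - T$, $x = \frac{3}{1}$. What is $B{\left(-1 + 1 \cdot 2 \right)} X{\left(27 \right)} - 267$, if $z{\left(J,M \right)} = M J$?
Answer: $-267$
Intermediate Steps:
$x = 3$ ($x = 3 \cdot 1 = 3$)
$z{\left(J,M \right)} = J M$
$B{\left(T \right)} = 0$
$C = 9$ ($C = 3 \cdot 3 = 9$)
$X{\left(o \right)} = 9$
$B{\left(-1 + 1 \cdot 2 \right)} X{\left(27 \right)} - 267 = 0 \cdot 9 - 267 = 0 - 267 = -267$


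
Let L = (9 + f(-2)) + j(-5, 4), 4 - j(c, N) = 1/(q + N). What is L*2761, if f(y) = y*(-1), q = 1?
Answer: 204314/5 ≈ 40863.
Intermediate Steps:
f(y) = -y
j(c, N) = 4 - 1/(1 + N)
L = 74/5 (L = (9 - 1*(-2)) + (3 + 4*4)/(1 + 4) = (9 + 2) + (3 + 16)/5 = 11 + (1/5)*19 = 11 + 19/5 = 74/5 ≈ 14.800)
L*2761 = (74/5)*2761 = 204314/5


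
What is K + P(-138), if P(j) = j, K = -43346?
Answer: -43484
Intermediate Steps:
K + P(-138) = -43346 - 138 = -43484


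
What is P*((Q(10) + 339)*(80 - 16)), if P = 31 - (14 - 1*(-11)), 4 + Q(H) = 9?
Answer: 132096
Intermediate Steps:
Q(H) = 5 (Q(H) = -4 + 9 = 5)
P = 6 (P = 31 - (14 + 11) = 31 - 1*25 = 31 - 25 = 6)
P*((Q(10) + 339)*(80 - 16)) = 6*((5 + 339)*(80 - 16)) = 6*(344*64) = 6*22016 = 132096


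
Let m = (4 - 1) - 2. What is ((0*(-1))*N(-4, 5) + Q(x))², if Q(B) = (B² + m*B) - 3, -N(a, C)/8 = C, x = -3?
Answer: 9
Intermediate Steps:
N(a, C) = -8*C
m = 1 (m = 3 - 2 = 1)
Q(B) = -3 + B + B² (Q(B) = (B² + 1*B) - 3 = (B² + B) - 3 = (B + B²) - 3 = -3 + B + B²)
((0*(-1))*N(-4, 5) + Q(x))² = ((0*(-1))*(-8*5) + (-3 - 3 + (-3)²))² = (0*(-40) + (-3 - 3 + 9))² = (0 + 3)² = 3² = 9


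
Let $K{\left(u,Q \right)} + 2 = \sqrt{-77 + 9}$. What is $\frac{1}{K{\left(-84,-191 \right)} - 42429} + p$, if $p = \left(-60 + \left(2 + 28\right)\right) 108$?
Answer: $- \frac{5833263088391}{1800389829} - \frac{2 i \sqrt{17}}{1800389829} \approx -3240.0 - 4.5802 \cdot 10^{-9} i$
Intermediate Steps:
$p = -3240$ ($p = \left(-60 + 30\right) 108 = \left(-30\right) 108 = -3240$)
$K{\left(u,Q \right)} = -2 + 2 i \sqrt{17}$ ($K{\left(u,Q \right)} = -2 + \sqrt{-77 + 9} = -2 + \sqrt{-68} = -2 + 2 i \sqrt{17}$)
$\frac{1}{K{\left(-84,-191 \right)} - 42429} + p = \frac{1}{\left(-2 + 2 i \sqrt{17}\right) - 42429} - 3240 = \frac{1}{-42431 + 2 i \sqrt{17}} - 3240 = -3240 + \frac{1}{-42431 + 2 i \sqrt{17}}$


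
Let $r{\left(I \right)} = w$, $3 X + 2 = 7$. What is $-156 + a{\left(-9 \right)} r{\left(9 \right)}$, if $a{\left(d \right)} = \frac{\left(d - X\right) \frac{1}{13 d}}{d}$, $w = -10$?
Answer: $- \frac{492484}{3159} \approx -155.9$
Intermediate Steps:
$X = \frac{5}{3}$ ($X = - \frac{2}{3} + \frac{1}{3} \cdot 7 = - \frac{2}{3} + \frac{7}{3} = \frac{5}{3} \approx 1.6667$)
$r{\left(I \right)} = -10$
$a{\left(d \right)} = \frac{- \frac{5}{3} + d}{13 d^{2}}$ ($a{\left(d \right)} = \frac{\left(d - \frac{5}{3}\right) \frac{1}{13 d}}{d} = \frac{\left(- \frac{5}{3} + d\right) \frac{1}{13 d}}{d} = \frac{\frac{1}{13} \frac{1}{d} \left(- \frac{5}{3} + d\right)}{d} = \frac{- \frac{5}{3} + d}{13 d^{2}}$)
$-156 + a{\left(-9 \right)} r{\left(9 \right)} = -156 + \frac{-5 + 3 \left(-9\right)}{39 \cdot 81} \left(-10\right) = -156 + \frac{1}{39} \cdot \frac{1}{81} \left(-5 - 27\right) \left(-10\right) = -156 + \frac{1}{39} \cdot \frac{1}{81} \left(-32\right) \left(-10\right) = -156 - - \frac{320}{3159} = -156 + \frac{320}{3159} = - \frac{492484}{3159}$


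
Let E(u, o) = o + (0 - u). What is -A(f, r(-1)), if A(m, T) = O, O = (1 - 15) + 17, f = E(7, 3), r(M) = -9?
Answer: -3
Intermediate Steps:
E(u, o) = o - u
f = -4 (f = 3 - 1*7 = 3 - 7 = -4)
O = 3 (O = -14 + 17 = 3)
A(m, T) = 3
-A(f, r(-1)) = -1*3 = -3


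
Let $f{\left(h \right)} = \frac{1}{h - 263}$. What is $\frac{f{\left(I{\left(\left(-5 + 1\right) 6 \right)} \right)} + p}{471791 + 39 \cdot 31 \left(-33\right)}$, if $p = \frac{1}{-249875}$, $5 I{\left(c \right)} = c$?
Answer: $- \frac{625357}{72252114120875} \approx -8.6552 \cdot 10^{-9}$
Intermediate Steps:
$I{\left(c \right)} = \frac{c}{5}$
$f{\left(h \right)} = \frac{1}{-263 + h}$
$p = - \frac{1}{249875} \approx -4.002 \cdot 10^{-6}$
$\frac{f{\left(I{\left(\left(-5 + 1\right) 6 \right)} \right)} + p}{471791 + 39 \cdot 31 \left(-33\right)} = \frac{\frac{1}{-263 + \frac{\left(-5 + 1\right) 6}{5}} - \frac{1}{249875}}{471791 + 39 \cdot 31 \left(-33\right)} = \frac{\frac{1}{-263 + \frac{\left(-4\right) 6}{5}} - \frac{1}{249875}}{471791 + 1209 \left(-33\right)} = \frac{\frac{1}{-263 + \frac{1}{5} \left(-24\right)} - \frac{1}{249875}}{471791 - 39897} = \frac{\frac{1}{-263 - \frac{24}{5}} - \frac{1}{249875}}{431894} = \left(\frac{1}{- \frac{1339}{5}} - \frac{1}{249875}\right) \frac{1}{431894} = \left(- \frac{5}{1339} - \frac{1}{249875}\right) \frac{1}{431894} = \left(- \frac{1250714}{334582625}\right) \frac{1}{431894} = - \frac{625357}{72252114120875}$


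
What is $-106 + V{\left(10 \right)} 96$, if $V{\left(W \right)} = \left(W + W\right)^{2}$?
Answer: $38294$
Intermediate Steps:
$V{\left(W \right)} = 4 W^{2}$ ($V{\left(W \right)} = \left(2 W\right)^{2} = 4 W^{2}$)
$-106 + V{\left(10 \right)} 96 = -106 + 4 \cdot 10^{2} \cdot 96 = -106 + 4 \cdot 100 \cdot 96 = -106 + 400 \cdot 96 = -106 + 38400 = 38294$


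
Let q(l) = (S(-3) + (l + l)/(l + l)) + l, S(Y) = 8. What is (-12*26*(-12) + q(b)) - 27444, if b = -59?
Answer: -23750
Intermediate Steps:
q(l) = 9 + l (q(l) = (8 + (l + l)/(l + l)) + l = (8 + (2*l)/((2*l))) + l = (8 + (2*l)*(1/(2*l))) + l = (8 + 1) + l = 9 + l)
(-12*26*(-12) + q(b)) - 27444 = (-12*26*(-12) + (9 - 59)) - 27444 = (-312*(-12) - 50) - 27444 = (3744 - 50) - 27444 = 3694 - 27444 = -23750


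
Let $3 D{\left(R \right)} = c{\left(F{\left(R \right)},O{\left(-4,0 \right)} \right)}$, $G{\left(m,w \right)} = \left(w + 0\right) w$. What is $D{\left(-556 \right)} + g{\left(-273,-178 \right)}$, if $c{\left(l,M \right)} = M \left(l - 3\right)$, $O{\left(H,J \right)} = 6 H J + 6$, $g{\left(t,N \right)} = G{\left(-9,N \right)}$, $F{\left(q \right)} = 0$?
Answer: $31678$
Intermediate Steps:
$G{\left(m,w \right)} = w^{2}$ ($G{\left(m,w \right)} = w w = w^{2}$)
$g{\left(t,N \right)} = N^{2}$
$O{\left(H,J \right)} = 6 + 6 H J$ ($O{\left(H,J \right)} = 6 H J + 6 = 6 + 6 H J$)
$c{\left(l,M \right)} = M \left(-3 + l\right)$
$D{\left(R \right)} = -6$ ($D{\left(R \right)} = \frac{\left(6 + 6 \left(-4\right) 0\right) \left(-3 + 0\right)}{3} = \frac{\left(6 + 0\right) \left(-3\right)}{3} = \frac{6 \left(-3\right)}{3} = \frac{1}{3} \left(-18\right) = -6$)
$D{\left(-556 \right)} + g{\left(-273,-178 \right)} = -6 + \left(-178\right)^{2} = -6 + 31684 = 31678$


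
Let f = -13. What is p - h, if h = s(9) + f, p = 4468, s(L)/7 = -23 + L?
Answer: 4579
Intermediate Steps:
s(L) = -161 + 7*L (s(L) = 7*(-23 + L) = -161 + 7*L)
h = -111 (h = (-161 + 7*9) - 13 = (-161 + 63) - 13 = -98 - 13 = -111)
p - h = 4468 - 1*(-111) = 4468 + 111 = 4579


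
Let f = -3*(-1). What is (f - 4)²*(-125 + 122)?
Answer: -3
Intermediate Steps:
f = 3
(f - 4)²*(-125 + 122) = (3 - 4)²*(-125 + 122) = (-1)²*(-3) = 1*(-3) = -3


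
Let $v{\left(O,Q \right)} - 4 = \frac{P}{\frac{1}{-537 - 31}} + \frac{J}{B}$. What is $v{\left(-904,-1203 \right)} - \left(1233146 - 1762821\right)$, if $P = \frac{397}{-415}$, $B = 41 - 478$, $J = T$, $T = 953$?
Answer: $\frac{96158081302}{181355} \approx 5.3022 \cdot 10^{5}$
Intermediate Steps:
$J = 953$
$B = -437$
$P = - \frac{397}{415}$ ($P = 397 \left(- \frac{1}{415}\right) = - \frac{397}{415} \approx -0.95663$)
$v{\left(O,Q \right)} = \frac{98871677}{181355}$ ($v{\left(O,Q \right)} = 4 + \left(- \frac{397}{415 \frac{1}{-537 - 31}} + \frac{953}{-437}\right) = 4 - \left(\frac{953}{437} + \frac{397}{415 \frac{1}{-568}}\right) = 4 - \left(\frac{953}{437} + \frac{397}{415 \left(- \frac{1}{568}\right)}\right) = 4 - - \frac{98146257}{181355} = 4 + \left(\frac{225496}{415} - \frac{953}{437}\right) = 4 + \frac{98146257}{181355} = \frac{98871677}{181355}$)
$v{\left(-904,-1203 \right)} - \left(1233146 - 1762821\right) = \frac{98871677}{181355} - \left(1233146 - 1762821\right) = \frac{98871677}{181355} - -529675 = \frac{98871677}{181355} + 529675 = \frac{96158081302}{181355}$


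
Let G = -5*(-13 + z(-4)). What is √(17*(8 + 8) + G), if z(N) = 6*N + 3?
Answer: √442 ≈ 21.024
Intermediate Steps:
z(N) = 3 + 6*N
G = 170 (G = -5*(-13 + (3 + 6*(-4))) = -5*(-13 + (3 - 24)) = -5*(-13 - 21) = -5*(-34) = 170)
√(17*(8 + 8) + G) = √(17*(8 + 8) + 170) = √(17*16 + 170) = √(272 + 170) = √442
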